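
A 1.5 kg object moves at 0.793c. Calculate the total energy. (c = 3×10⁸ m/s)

γ = 1/√(1 - 0.793²) = 1.6414
mc² = 1.5 × (3×10⁸)² = 1.350×10¹⁷ J
E = γmc² = 1.6414 × 1.350×10¹⁷ = 2.216×10¹⁷ J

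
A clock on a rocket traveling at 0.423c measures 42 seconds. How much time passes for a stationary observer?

Proper time Δt₀ = 42 seconds
γ = 1/√(1 - 0.423²) = 1.1036
Δt = γΔt₀ = 1.1036 × 42 = 46.35 seconds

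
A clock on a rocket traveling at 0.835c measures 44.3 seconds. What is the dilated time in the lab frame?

Proper time Δt₀ = 44.3 seconds
γ = 1/√(1 - 0.835²) = 1.8174
Δt = γΔt₀ = 1.8174 × 44.3 = 80.51 seconds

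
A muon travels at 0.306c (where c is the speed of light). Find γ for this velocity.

v/c = 0.306, so (v/c)² = 0.093636
1 - (v/c)² = 0.906364
γ = 1/√(0.906364) = 1.050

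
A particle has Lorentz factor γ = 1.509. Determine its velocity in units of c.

From γ = 1/√(1 - v²/c²):
1/γ² = 1/1.509² = 0.4392
v²/c² = 1 - 0.4392 = 0.5608
v/c = √(0.5608) = 0.7489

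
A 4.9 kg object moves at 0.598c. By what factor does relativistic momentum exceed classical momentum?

p_rel = γmv, p_class = mv
Ratio = γ = 1/√(1 - 0.598²) = 1.248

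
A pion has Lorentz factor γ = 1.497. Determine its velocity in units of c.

From γ = 1/√(1 - v²/c²):
1/γ² = 1/1.497² = 0.4462
v²/c² = 1 - 0.4462 = 0.5538
v/c = √(0.5538) = 0.7442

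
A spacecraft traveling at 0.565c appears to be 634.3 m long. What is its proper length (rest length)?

Contracted length L = 634.3 m
γ = 1/√(1 - 0.565²) = 1.212
L₀ = γL = 1.212 × 634.3 = 768.8 m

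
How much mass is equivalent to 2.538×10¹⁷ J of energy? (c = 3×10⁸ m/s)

From E = mc², we get m = E/c²
c² = (3×10⁸)² = 9×10¹⁶ m²/s²
m = 2.538×10¹⁷ / 9×10¹⁶ = 2.820 kg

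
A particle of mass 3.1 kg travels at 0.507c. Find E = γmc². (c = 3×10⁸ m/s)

γ = 1/√(1 - 0.507²) = 1.1602
mc² = 3.1 × (3×10⁸)² = 2.790×10¹⁷ J
E = γmc² = 1.1602 × 2.790×10¹⁷ = 3.237×10¹⁷ J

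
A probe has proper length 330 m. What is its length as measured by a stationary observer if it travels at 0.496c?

Proper length L₀ = 330 m
γ = 1/√(1 - 0.496²) = 1.152
L = L₀/γ = 330/1.152 = 286.5 m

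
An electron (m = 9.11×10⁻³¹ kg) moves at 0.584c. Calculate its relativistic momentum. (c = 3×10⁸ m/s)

γ = 1/√(1 - 0.584²) = 1.232
v = 0.584 × 3×10⁸ = 1.752×10⁸ m/s
p = γmv = 1.232 × 9.11×10⁻³¹ × 1.752×10⁸ = 1.966×10⁻²² kg·m/s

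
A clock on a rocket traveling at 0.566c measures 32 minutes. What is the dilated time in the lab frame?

Proper time Δt₀ = 32 minutes
γ = 1/√(1 - 0.566²) = 1.213
Δt = γΔt₀ = 1.213 × 32 = 38.82 minutes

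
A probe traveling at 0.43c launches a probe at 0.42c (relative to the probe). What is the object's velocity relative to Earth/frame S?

u = (u' + v)/(1 + u'v/c²)
Numerator: 0.42 + 0.43 = 0.85
Denominator: 1 + 0.1806 = 1.1806
u = 0.85/1.1806 = 0.7200c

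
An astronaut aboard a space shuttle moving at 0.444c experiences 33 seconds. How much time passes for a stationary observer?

Proper time Δt₀ = 33 seconds
γ = 1/√(1 - 0.444²) = 1.116
Δt = γΔt₀ = 1.116 × 33 = 36.83 seconds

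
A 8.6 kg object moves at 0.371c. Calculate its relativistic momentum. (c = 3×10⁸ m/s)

γ = 1/√(1 - 0.371²) = 1.077
v = 0.371 × 3×10⁸ = 1.113×10⁸ m/s
p = γmv = 1.077 × 8.6 × 1.113×10⁸ = 1.031×10⁹ kg·m/s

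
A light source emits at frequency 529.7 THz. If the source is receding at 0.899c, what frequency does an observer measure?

β = v/c = 0.899
(1-β)/(1+β) = 0.101/1.899 = 0.053186
Doppler factor = √(0.053186) = 0.23062
f_obs = 529.7 × 0.23062 = 122.2 THz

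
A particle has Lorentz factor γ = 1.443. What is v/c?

From γ = 1/√(1 - v²/c²):
1/γ² = 1/1.443² = 0.48025
v²/c² = 1 - 0.48025 = 0.51975
v/c = √(0.51975) = 0.7209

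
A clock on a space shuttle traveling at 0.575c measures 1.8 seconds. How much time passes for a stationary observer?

Proper time Δt₀ = 1.8 seconds
γ = 1/√(1 - 0.575²) = 1.222
Δt = γΔt₀ = 1.222 × 1.8 = 2.200 seconds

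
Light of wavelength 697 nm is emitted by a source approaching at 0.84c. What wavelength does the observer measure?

β = 0.84
Wavelength Doppler factor = √(0.16/1.84) = √(0.08696) = 0.2949
λ_obs = 697 × 0.2949 = 205.5 nm (blueshift)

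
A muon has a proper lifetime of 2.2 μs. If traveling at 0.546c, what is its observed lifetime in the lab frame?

Proper lifetime τ₀ = 2.2 μs
γ = 1/√(1 - 0.546²) = 1.1936
τ = γτ₀ = 1.1936 × 2.2 μs = 2.626 μs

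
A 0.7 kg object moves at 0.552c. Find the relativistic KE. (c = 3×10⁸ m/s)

γ = 1/√(1 - 0.552²) = 1.19926
γ - 1 = 0.19926
KE = (γ-1)mc² = 0.19926 × 0.7 × (3×10⁸)² = 1.255×10¹⁶ J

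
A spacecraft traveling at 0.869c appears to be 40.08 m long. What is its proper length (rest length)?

Contracted length L = 40.08 m
γ = 1/√(1 - 0.869²) = 2.021
L₀ = γL = 2.021 × 40.08 = 81.00 m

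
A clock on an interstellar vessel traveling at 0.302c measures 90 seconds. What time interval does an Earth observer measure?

Proper time Δt₀ = 90 seconds
γ = 1/√(1 - 0.302²) = 1.049
Δt = γΔt₀ = 1.049 × 90 = 94.41 seconds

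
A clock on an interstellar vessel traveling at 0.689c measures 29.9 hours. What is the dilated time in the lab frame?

Proper time Δt₀ = 29.9 hours
γ = 1/√(1 - 0.689²) = 1.37976
Δt = γΔt₀ = 1.37976 × 29.9 = 41.25 hours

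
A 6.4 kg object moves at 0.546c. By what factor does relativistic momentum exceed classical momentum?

p_rel = γmv, p_class = mv
Ratio = γ = 1/√(1 - 0.546²) = 1.194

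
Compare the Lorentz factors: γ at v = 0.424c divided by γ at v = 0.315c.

γ₁ = 1/√(1 - 0.424²) = 1.1042
γ₂ = 1/√(1 - 0.315²) = 1.0536
γ₁/γ₂ = 1.1042/1.0536 = 1.048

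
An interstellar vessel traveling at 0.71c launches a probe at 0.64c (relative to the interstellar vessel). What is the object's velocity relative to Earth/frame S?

u = (u' + v)/(1 + u'v/c²)
Numerator: 0.64 + 0.71 = 1.35
Denominator: 1 + 0.4544 = 1.4544
u = 1.35/1.4544 = 0.9282c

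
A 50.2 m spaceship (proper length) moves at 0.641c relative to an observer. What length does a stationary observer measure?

Proper length L₀ = 50.2 m
γ = 1/√(1 - 0.641²) = 1.303
L = L₀/γ = 50.2/1.303 = 38.53 m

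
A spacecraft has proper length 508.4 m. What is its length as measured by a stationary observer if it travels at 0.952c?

Proper length L₀ = 508.4 m
γ = 1/√(1 - 0.952²) = 3.267
L = L₀/γ = 508.4/3.267 = 155.6 m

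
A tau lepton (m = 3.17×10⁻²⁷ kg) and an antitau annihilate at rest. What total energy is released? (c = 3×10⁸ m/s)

Both particles have the same rest mass, so total mass = 2m
E = 2m·c² = 2 × 3.17×10⁻²⁷ × (3×10⁸)²
= 2 × 3.17×10⁻²⁷ × 9×10¹⁶
= 5.706×10⁻¹⁰ J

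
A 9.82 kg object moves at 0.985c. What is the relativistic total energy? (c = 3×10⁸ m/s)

γ = 1/√(1 - 0.985²) = 5.795
mc² = 9.82 × (3×10⁸)² = 8.838×10¹⁷ J
E = γmc² = 5.795 × 8.838×10¹⁷ = 5.122×10¹⁸ J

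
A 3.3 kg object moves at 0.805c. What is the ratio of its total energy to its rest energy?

E = γmc², E₀ = mc²
E/E₀ = γ = 1/√(1 - 0.805²) = 1.686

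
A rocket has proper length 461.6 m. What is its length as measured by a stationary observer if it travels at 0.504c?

Proper length L₀ = 461.6 m
γ = 1/√(1 - 0.504²) = 1.1578
L = L₀/γ = 461.6/1.1578 = 398.7 m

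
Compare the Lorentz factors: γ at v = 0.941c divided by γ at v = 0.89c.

γ₁ = 1/√(1 - 0.941²) = 2.955
γ₂ = 1/√(1 - 0.89²) = 2.193
γ₁/γ₂ = 2.955/2.193 = 1.347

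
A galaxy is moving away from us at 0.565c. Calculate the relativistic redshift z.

β = 0.565
(1+β)/(1-β) = 1.565/0.435 = 3.598
√(3.598) = 1.8968
z = 1.8968 - 1 = 0.8968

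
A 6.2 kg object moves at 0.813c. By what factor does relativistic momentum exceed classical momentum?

p_rel = γmv, p_class = mv
Ratio = γ = 1/√(1 - 0.813²) = 1.717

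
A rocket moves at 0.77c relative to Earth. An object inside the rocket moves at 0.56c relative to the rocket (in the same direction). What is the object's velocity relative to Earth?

u = (u' + v)/(1 + u'v/c²)
Numerator: 0.56 + 0.77 = 1.33
Denominator: 1 + 0.4312 = 1.4312
u = 1.33/1.4312 = 0.9293c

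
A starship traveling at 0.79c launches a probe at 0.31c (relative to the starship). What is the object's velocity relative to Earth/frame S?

u = (u' + v)/(1 + u'v/c²)
Numerator: 0.31 + 0.79 = 1.1
Denominator: 1 + 0.2449 = 1.2449
u = 1.1/1.2449 = 0.8836c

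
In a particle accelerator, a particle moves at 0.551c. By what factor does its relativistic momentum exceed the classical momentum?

p_rel = γmv, p_class = mv
Ratio = γ = 1/√(1 - 0.551²)
= 1/√(0.696399) = 1.198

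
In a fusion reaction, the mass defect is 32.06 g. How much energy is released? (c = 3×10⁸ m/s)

Convert mass defect: Δm = 32.06 g = 0.03206 kg
E = Δm·c² = 0.03206 × (3×10⁸)²
= 0.03206 × 9×10¹⁶ = 2.885×10¹⁵ J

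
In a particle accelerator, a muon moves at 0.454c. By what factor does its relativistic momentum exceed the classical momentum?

p_rel = γmv, p_class = mv
Ratio = γ = 1/√(1 - 0.454²)
= 1/√(0.793884) = 1.122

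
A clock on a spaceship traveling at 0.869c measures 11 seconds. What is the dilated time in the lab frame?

Proper time Δt₀ = 11 seconds
γ = 1/√(1 - 0.869²) = 2.021
Δt = γΔt₀ = 2.021 × 11 = 22.23 seconds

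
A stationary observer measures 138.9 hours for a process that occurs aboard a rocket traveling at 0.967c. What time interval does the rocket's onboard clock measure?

Dilated time Δt = 138.9 hours
γ = 1/√(1 - 0.967²) = 3.925
Δt₀ = Δt/γ = 138.9/3.925 = 35.39 hours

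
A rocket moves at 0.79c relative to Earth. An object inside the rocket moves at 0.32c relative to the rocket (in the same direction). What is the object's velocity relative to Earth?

u = (u' + v)/(1 + u'v/c²)
Numerator: 0.32 + 0.79 = 1.11
Denominator: 1 + 0.2528 = 1.2528
u = 1.11/1.2528 = 0.8860c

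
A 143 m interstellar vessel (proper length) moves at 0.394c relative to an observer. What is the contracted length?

Proper length L₀ = 143 m
γ = 1/√(1 - 0.394²) = 1.088
L = L₀/γ = 143/1.088 = 131.4 m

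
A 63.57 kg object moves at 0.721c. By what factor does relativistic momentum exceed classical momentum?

p_rel = γmv, p_class = mv
Ratio = γ = 1/√(1 - 0.721²) = 1.443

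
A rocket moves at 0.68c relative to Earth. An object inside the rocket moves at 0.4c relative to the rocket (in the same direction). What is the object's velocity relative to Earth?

u = (u' + v)/(1 + u'v/c²)
Numerator: 0.4 + 0.68 = 1.08
Denominator: 1 + 0.272 = 1.272
u = 1.08/1.272 = 0.8491c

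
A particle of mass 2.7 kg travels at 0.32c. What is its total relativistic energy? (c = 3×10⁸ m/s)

γ = 1/√(1 - 0.32²) = 1.0555
mc² = 2.7 × (3×10⁸)² = 2.430×10¹⁷ J
E = γmc² = 1.0555 × 2.430×10¹⁷ = 2.565×10¹⁷ J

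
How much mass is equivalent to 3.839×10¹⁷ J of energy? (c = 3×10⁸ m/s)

From E = mc², we get m = E/c²
c² = (3×10⁸)² = 9×10¹⁶ m²/s²
m = 3.839×10¹⁷ / 9×10¹⁶ = 4.266 kg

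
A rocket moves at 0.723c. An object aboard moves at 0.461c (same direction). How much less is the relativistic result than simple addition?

Classical: u' + v = 0.461 + 0.723 = 1.184c
Relativistic: u = (0.461 + 0.723)/(1 + 0.333303) = 1.184/1.333303 = 0.8880c
Difference: 1.184 - 0.8880 = 0.2960c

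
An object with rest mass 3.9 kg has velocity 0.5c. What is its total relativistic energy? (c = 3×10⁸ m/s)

γ = 1/√(1 - 0.5²) = 1.1547
mc² = 3.9 × (3×10⁸)² = 3.510×10¹⁷ J
E = γmc² = 1.1547 × 3.510×10¹⁷ = 4.053×10¹⁷ J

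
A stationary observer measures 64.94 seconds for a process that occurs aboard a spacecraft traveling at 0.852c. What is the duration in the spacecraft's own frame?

Dilated time Δt = 64.94 seconds
γ = 1/√(1 - 0.852²) = 1.910
Δt₀ = Δt/γ = 64.94/1.910 = 34.00 seconds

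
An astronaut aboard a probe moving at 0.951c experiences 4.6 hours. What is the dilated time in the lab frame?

Proper time Δt₀ = 4.6 hours
γ = 1/√(1 - 0.951²) = 3.234
Δt = γΔt₀ = 3.234 × 4.6 = 14.88 hours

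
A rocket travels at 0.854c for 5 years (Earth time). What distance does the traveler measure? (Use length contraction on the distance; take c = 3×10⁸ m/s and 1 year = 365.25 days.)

Earth distance: d = v × t = 0.854c × 5 yr = 4.0425×10¹⁶ m
γ = 1.9221
d' = d/γ = 4.0425×10¹⁶/1.9221 = 2.103×10¹⁶ m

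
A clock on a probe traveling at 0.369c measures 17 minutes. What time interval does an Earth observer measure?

Proper time Δt₀ = 17 minutes
γ = 1/√(1 - 0.369²) = 1.076
Δt = γΔt₀ = 1.076 × 17 = 18.29 minutes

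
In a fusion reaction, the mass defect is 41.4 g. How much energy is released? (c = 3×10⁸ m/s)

Convert mass defect: Δm = 41.4 g = 0.0414 kg
E = Δm·c² = 0.0414 × (3×10⁸)²
= 0.0414 × 9×10¹⁶ = 3.726×10¹⁵ J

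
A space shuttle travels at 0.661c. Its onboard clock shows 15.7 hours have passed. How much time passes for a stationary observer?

Proper time Δt₀ = 15.7 hours
γ = 1/√(1 - 0.661²) = 1.3326
Δt = γΔt₀ = 1.3326 × 15.7 = 20.92 hours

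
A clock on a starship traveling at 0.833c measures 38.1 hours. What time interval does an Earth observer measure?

Proper time Δt₀ = 38.1 hours
γ = 1/√(1 - 0.833²) = 1.8074
Δt = γΔt₀ = 1.8074 × 38.1 = 68.86 hours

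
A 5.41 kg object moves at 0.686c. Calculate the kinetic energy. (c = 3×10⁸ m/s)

γ = 1/√(1 - 0.686²) = 1.3744
γ - 1 = 0.3744
KE = (γ-1)mc² = 0.3744 × 5.41 × (3×10⁸)² = 1.823×10¹⁷ J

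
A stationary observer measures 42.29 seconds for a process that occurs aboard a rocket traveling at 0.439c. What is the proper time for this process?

Dilated time Δt = 42.29 seconds
γ = 1/√(1 - 0.439²) = 1.113
Δt₀ = Δt/γ = 42.29/1.113 = 38.00 seconds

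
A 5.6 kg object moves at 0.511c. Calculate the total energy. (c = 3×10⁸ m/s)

γ = 1/√(1 - 0.511²) = 1.16336
mc² = 5.6 × (3×10⁸)² = 5.040×10¹⁷ J
E = γmc² = 1.16336 × 5.040×10¹⁷ = 5.863×10¹⁷ J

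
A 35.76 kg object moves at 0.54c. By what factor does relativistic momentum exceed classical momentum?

p_rel = γmv, p_class = mv
Ratio = γ = 1/√(1 - 0.54²) = 1.188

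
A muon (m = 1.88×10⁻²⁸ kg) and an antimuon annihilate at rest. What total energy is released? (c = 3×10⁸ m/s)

Both particles have the same rest mass, so total mass = 2m
E = 2m·c² = 2 × 1.88×10⁻²⁸ × (3×10⁸)²
= 2 × 1.88×10⁻²⁸ × 9×10¹⁶
= 3.384×10⁻¹¹ J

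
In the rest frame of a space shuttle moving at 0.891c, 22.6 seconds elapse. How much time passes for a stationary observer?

Proper time Δt₀ = 22.6 seconds
γ = 1/√(1 - 0.891²) = 2.2026
Δt = γΔt₀ = 2.2026 × 22.6 = 49.78 seconds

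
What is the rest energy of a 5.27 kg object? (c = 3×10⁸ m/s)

c² = (3×10⁸)² = 9.000×10¹⁶ m²/s²
E₀ = mc² = 5.27 × 9.000×10¹⁶ = 4.743×10¹⁷ J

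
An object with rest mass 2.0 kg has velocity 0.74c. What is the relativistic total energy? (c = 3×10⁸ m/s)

γ = 1/√(1 - 0.74²) = 1.4868
mc² = 2.0 × (3×10⁸)² = 1.800×10¹⁷ J
E = γmc² = 1.4868 × 1.800×10¹⁷ = 2.676×10¹⁷ J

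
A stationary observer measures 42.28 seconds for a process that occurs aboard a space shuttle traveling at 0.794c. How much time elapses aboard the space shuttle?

Dilated time Δt = 42.28 seconds
γ = 1/√(1 - 0.794²) = 1.645
Δt₀ = Δt/γ = 42.28/1.645 = 25.70 seconds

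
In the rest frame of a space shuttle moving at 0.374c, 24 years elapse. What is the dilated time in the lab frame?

Proper time Δt₀ = 24 years
γ = 1/√(1 - 0.374²) = 1.0783
Δt = γΔt₀ = 1.0783 × 24 = 25.88 years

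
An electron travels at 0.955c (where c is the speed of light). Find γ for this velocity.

v/c = 0.955, so (v/c)² = 0.912025
1 - (v/c)² = 0.087975
γ = 1/√(0.087975) = 3.371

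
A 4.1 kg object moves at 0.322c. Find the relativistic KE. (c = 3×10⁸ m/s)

γ = 1/√(1 - 0.322²) = 1.05626
γ - 1 = 0.05626
KE = (γ-1)mc² = 0.05626 × 4.1 × (3×10⁸)² = 2.076×10¹⁶ J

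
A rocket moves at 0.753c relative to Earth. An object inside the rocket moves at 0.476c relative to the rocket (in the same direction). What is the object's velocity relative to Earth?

u = (u' + v)/(1 + u'v/c²)
Numerator: 0.476 + 0.753 = 1.229
Denominator: 1 + 0.358428 = 1.358428
u = 1.229/1.358428 = 0.9047c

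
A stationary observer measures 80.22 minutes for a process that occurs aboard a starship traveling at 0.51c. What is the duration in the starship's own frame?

Dilated time Δt = 80.22 minutes
γ = 1/√(1 - 0.51²) = 1.1626
Δt₀ = Δt/γ = 80.22/1.1626 = 69.00 minutes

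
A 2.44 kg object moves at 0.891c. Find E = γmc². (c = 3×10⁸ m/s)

γ = 1/√(1 - 0.891²) = 2.2026
mc² = 2.44 × (3×10⁸)² = 2.196×10¹⁷ J
E = γmc² = 2.2026 × 2.196×10¹⁷ = 4.837×10¹⁷ J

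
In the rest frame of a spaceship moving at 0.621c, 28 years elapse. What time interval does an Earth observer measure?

Proper time Δt₀ = 28 years
γ = 1/√(1 - 0.621²) = 1.2758
Δt = γΔt₀ = 1.2758 × 28 = 35.72 years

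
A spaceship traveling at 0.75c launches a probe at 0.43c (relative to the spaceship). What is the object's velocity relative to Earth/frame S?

u = (u' + v)/(1 + u'v/c²)
Numerator: 0.43 + 0.75 = 1.18
Denominator: 1 + 0.3225 = 1.3225
u = 1.18/1.3225 = 0.8922c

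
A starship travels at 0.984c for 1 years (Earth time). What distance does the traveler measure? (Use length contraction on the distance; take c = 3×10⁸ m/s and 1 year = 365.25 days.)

Earth distance: d = v × t = 0.984c × 1 yr = 9.316×10¹⁵ m
γ = 5.613
d' = d/γ = 9.316×10¹⁵/5.613 = 1.660×10¹⁵ m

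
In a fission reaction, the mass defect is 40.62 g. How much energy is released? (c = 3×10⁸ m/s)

Convert mass defect: Δm = 40.62 g = 0.04062 kg
E = Δm·c² = 0.04062 × (3×10⁸)²
= 0.04062 × 9×10¹⁶ = 3.656×10¹⁵ J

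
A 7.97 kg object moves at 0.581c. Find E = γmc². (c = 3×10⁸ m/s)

γ = 1/√(1 - 0.581²) = 1.2286
mc² = 7.97 × (3×10⁸)² = 7.173×10¹⁷ J
E = γmc² = 1.2286 × 7.173×10¹⁷ = 8.813×10¹⁷ J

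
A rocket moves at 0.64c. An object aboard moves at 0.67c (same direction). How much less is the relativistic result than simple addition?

Classical: u' + v = 0.67 + 0.64 = 1.31c
Relativistic: u = (0.67 + 0.64)/(1 + 0.4288) = 1.31/1.4288 = 0.9169c
Difference: 1.31 - 0.9169 = 0.3931c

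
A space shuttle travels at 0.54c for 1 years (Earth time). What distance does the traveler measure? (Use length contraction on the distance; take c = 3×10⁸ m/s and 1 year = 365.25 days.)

Earth distance: d = v × t = 0.54c × 1 yr = 5.112×10¹⁵ m
γ = 1.188
d' = d/γ = 5.112×10¹⁵/1.188 = 4.303×10¹⁵ m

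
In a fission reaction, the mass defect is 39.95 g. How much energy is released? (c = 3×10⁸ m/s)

Convert mass defect: Δm = 39.95 g = 0.03995 kg
E = Δm·c² = 0.03995 × (3×10⁸)²
= 0.03995 × 9×10¹⁶ = 3.596×10¹⁵ J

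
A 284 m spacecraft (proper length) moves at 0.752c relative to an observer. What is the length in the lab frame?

Proper length L₀ = 284 m
γ = 1/√(1 - 0.752²) = 1.517
L = L₀/γ = 284/1.517 = 187.2 m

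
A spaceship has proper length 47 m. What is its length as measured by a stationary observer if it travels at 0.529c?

Proper length L₀ = 47 m
γ = 1/√(1 - 0.529²) = 1.17838
L = L₀/γ = 47/1.17838 = 39.89 m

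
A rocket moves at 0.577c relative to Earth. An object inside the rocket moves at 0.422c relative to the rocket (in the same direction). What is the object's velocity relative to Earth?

u = (u' + v)/(1 + u'v/c²)
Numerator: 0.422 + 0.577 = 0.999
Denominator: 1 + 0.243494 = 1.243494
u = 0.999/1.243494 = 0.8034c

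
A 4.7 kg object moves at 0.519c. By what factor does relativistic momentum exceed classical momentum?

p_rel = γmv, p_class = mv
Ratio = γ = 1/√(1 - 0.519²) = 1.170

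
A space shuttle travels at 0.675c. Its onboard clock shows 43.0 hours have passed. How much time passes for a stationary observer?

Proper time Δt₀ = 43.0 hours
γ = 1/√(1 - 0.675²) = 1.3553
Δt = γΔt₀ = 1.3553 × 43.0 = 58.28 hours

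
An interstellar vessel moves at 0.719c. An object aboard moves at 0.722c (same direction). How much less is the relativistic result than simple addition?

Classical: u' + v = 0.722 + 0.719 = 1.441c
Relativistic: u = (0.722 + 0.719)/(1 + 0.519118) = 1.441/1.519118 = 0.9486c
Difference: 1.441 - 0.9486 = 0.4924c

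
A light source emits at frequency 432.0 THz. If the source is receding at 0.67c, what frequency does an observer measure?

β = v/c = 0.67
(1-β)/(1+β) = 0.33/1.67 = 0.1976
Doppler factor = √(0.1976) = 0.4445
f_obs = 432.0 × 0.4445 = 192.0 THz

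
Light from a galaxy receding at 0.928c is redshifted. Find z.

β = 0.928
(1+β)/(1-β) = 1.928/0.072 = 26.78
√(26.78) = 5.175
z = 5.175 - 1 = 4.175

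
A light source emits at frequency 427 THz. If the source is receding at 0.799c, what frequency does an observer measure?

β = v/c = 0.799
(1-β)/(1+β) = 0.201/1.799 = 0.11173
Doppler factor = √(0.11173) = 0.3343
f_obs = 427 × 0.3343 = 142.7 THz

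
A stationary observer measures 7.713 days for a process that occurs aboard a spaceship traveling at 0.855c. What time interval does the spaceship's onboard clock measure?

Dilated time Δt = 7.713 days
γ = 1/√(1 - 0.855²) = 1.9282
Δt₀ = Δt/γ = 7.713/1.9282 = 4.000 days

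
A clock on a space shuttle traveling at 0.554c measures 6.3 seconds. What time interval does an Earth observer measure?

Proper time Δt₀ = 6.3 seconds
γ = 1/√(1 - 0.554²) = 1.20118
Δt = γΔt₀ = 1.20118 × 6.3 = 7.567 seconds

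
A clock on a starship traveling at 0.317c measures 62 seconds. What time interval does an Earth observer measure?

Proper time Δt₀ = 62 seconds
γ = 1/√(1 - 0.317²) = 1.0544
Δt = γΔt₀ = 1.0544 × 62 = 65.37 seconds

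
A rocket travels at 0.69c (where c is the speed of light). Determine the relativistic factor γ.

v/c = 0.69, so (v/c)² = 0.4761
1 - (v/c)² = 0.5239
γ = 1/√(0.5239) = 1.382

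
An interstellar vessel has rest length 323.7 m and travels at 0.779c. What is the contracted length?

Proper length L₀ = 323.7 m
γ = 1/√(1 - 0.779²) = 1.5948
L = L₀/γ = 323.7/1.5948 = 203.0 m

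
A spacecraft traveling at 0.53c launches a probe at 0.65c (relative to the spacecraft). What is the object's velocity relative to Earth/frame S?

u = (u' + v)/(1 + u'v/c²)
Numerator: 0.65 + 0.53 = 1.18
Denominator: 1 + 0.3445 = 1.3445
u = 1.18/1.3445 = 0.8776c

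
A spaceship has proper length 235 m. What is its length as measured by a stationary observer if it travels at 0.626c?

Proper length L₀ = 235 m
γ = 1/√(1 - 0.626²) = 1.282
L = L₀/γ = 235/1.282 = 183.3 m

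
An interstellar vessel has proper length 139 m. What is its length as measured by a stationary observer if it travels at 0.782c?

Proper length L₀ = 139 m
γ = 1/√(1 - 0.782²) = 1.6044
L = L₀/γ = 139/1.6044 = 86.64 m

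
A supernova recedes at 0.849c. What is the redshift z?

β = 0.849
(1+β)/(1-β) = 1.849/0.151 = 12.245
√(12.245) = 3.499
z = 3.499 - 1 = 2.499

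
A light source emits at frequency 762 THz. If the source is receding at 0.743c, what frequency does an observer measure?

β = v/c = 0.743
(1-β)/(1+β) = 0.257/1.743 = 0.14745
Doppler factor = √(0.14745) = 0.3840
f_obs = 762 × 0.3840 = 292.6 THz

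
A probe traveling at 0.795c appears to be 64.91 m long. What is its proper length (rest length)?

Contracted length L = 64.91 m
γ = 1/√(1 - 0.795²) = 1.649
L₀ = γL = 1.649 × 64.91 = 107.0 m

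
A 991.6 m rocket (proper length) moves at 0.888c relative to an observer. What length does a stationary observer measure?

Proper length L₀ = 991.6 m
γ = 1/√(1 - 0.888²) = 2.1747
L = L₀/γ = 991.6/2.1747 = 456.0 m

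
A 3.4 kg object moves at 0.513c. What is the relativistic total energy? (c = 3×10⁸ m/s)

γ = 1/√(1 - 0.513²) = 1.165
mc² = 3.4 × (3×10⁸)² = 3.060×10¹⁷ J
E = γmc² = 1.165 × 3.060×10¹⁷ = 3.565×10¹⁷ J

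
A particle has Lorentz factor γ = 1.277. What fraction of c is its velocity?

From γ = 1/√(1 - v²/c²):
1/γ² = 1/1.277² = 0.6132
v²/c² = 1 - 0.6132 = 0.3868
v/c = √(0.3868) = 0.6219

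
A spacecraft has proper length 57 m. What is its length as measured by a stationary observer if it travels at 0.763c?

Proper length L₀ = 57 m
γ = 1/√(1 - 0.763²) = 1.54703
L = L₀/γ = 57/1.54703 = 36.84 m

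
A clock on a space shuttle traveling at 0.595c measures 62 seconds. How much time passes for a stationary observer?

Proper time Δt₀ = 62 seconds
γ = 1/√(1 - 0.595²) = 1.2442
Δt = γΔt₀ = 1.2442 × 62 = 77.14 seconds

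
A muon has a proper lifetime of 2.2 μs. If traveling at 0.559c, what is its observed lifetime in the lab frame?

Proper lifetime τ₀ = 2.2 μs
γ = 1/√(1 - 0.559²) = 1.206
τ = γτ₀ = 1.206 × 2.2 μs = 2.653 μs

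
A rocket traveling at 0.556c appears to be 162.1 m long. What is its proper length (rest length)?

Contracted length L = 162.1 m
γ = 1/√(1 - 0.556²) = 1.203
L₀ = γL = 1.203 × 162.1 = 195.0 m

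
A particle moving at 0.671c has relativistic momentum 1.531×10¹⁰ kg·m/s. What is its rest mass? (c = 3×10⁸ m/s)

γ = 1/√(1 - 0.671²) = 1.3487
v = 0.671 × 3×10⁸ = 2.013×10⁸ m/s
m = p/(γv) = 1.531×10¹⁰/(1.3487 × 2.013×10⁸) = 56.39 kg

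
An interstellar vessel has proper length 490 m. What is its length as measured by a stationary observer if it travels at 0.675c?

Proper length L₀ = 490 m
γ = 1/√(1 - 0.675²) = 1.3553
L = L₀/γ = 490/1.3553 = 361.5 m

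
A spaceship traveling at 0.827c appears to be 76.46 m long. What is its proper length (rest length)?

Contracted length L = 76.46 m
γ = 1/√(1 - 0.827²) = 1.779
L₀ = γL = 1.779 × 76.46 = 136.0 m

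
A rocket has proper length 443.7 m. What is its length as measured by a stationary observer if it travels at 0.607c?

Proper length L₀ = 443.7 m
γ = 1/√(1 - 0.607²) = 1.2583
L = L₀/γ = 443.7/1.2583 = 352.6 m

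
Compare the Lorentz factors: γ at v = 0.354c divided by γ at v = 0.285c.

γ₁ = 1/√(1 - 0.354²) = 1.069
γ₂ = 1/√(1 - 0.285²) = 1.043
γ₁/γ₂ = 1.069/1.043 = 1.025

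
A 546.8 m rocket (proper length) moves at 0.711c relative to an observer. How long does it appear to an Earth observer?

Proper length L₀ = 546.8 m
γ = 1/√(1 - 0.711²) = 1.422
L = L₀/γ = 546.8/1.422 = 384.5 m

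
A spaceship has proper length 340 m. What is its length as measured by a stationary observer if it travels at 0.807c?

Proper length L₀ = 340 m
γ = 1/√(1 - 0.807²) = 1.693
L = L₀/γ = 340/1.693 = 200.8 m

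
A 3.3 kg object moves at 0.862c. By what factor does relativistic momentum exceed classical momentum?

p_rel = γmv, p_class = mv
Ratio = γ = 1/√(1 - 0.862²) = 1.973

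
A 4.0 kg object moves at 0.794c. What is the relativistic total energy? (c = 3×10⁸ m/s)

γ = 1/√(1 - 0.794²) = 1.645
mc² = 4.0 × (3×10⁸)² = 3.600×10¹⁷ J
E = γmc² = 1.645 × 3.600×10¹⁷ = 5.922×10¹⁷ J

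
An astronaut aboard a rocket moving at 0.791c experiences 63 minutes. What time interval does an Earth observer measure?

Proper time Δt₀ = 63 minutes
γ = 1/√(1 - 0.791²) = 1.6345
Δt = γΔt₀ = 1.6345 × 63 = 103.0 minutes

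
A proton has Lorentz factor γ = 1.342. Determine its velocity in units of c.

From γ = 1/√(1 - v²/c²):
1/γ² = 1/1.342² = 0.5553
v²/c² = 1 - 0.5553 = 0.4447
v/c = √(0.4447) = 0.6669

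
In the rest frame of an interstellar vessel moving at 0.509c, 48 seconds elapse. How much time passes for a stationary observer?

Proper time Δt₀ = 48 seconds
γ = 1/√(1 - 0.509²) = 1.16176
Δt = γΔt₀ = 1.16176 × 48 = 55.76 seconds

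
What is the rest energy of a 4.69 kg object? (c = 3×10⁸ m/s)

c² = (3×10⁸)² = 9.000×10¹⁶ m²/s²
E₀ = mc² = 4.69 × 9.000×10¹⁶ = 4.221×10¹⁷ J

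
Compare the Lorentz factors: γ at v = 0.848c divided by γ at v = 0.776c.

γ₁ = 1/√(1 - 0.848²) = 1.8868
γ₂ = 1/√(1 - 0.776²) = 1.5855
γ₁/γ₂ = 1.8868/1.5855 = 1.190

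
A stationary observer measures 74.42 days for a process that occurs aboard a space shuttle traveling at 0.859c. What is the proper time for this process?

Dilated time Δt = 74.42 days
γ = 1/√(1 - 0.859²) = 1.9532
Δt₀ = Δt/γ = 74.42/1.9532 = 38.10 days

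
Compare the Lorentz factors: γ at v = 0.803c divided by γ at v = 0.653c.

γ₁ = 1/√(1 - 0.803²) = 1.678
γ₂ = 1/√(1 - 0.653²) = 1.320
γ₁/γ₂ = 1.678/1.320 = 1.271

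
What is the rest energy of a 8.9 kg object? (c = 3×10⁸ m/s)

c² = (3×10⁸)² = 9.000×10¹⁶ m²/s²
E₀ = mc² = 8.9 × 9.000×10¹⁶ = 8.010×10¹⁷ J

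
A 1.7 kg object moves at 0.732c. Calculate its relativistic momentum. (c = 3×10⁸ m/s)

γ = 1/√(1 - 0.732²) = 1.46777
v = 0.732 × 3×10⁸ = 2.196×10⁸ m/s
p = γmv = 1.46777 × 1.7 × 2.196×10⁸ = 5.479×10⁸ kg·m/s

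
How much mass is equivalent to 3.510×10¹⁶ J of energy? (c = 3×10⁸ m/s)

From E = mc², we get m = E/c²
c² = (3×10⁸)² = 9×10¹⁶ m²/s²
m = 3.510×10¹⁶ / 9×10¹⁶ = 0.3900 kg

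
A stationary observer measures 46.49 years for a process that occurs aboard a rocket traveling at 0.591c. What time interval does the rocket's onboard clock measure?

Dilated time Δt = 46.49 years
γ = 1/√(1 - 0.591²) = 1.2397
Δt₀ = Δt/γ = 46.49/1.2397 = 37.50 years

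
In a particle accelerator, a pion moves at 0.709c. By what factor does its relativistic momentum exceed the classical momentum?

p_rel = γmv, p_class = mv
Ratio = γ = 1/√(1 - 0.709²)
= 1/√(0.497319) = 1.418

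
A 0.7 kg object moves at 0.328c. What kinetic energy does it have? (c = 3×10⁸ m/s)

γ = 1/√(1 - 0.328²) = 1.05856
γ - 1 = 0.05856
KE = (γ-1)mc² = 0.05856 × 0.7 × (3×10⁸)² = 3.689×10¹⁵ J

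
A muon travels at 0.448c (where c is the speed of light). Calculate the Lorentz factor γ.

v/c = 0.448, so (v/c)² = 0.200704
1 - (v/c)² = 0.799296
γ = 1/√(0.799296) = 1.119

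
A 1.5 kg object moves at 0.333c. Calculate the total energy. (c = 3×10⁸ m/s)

γ = 1/√(1 - 0.333²) = 1.061
mc² = 1.5 × (3×10⁸)² = 1.350×10¹⁷ J
E = γmc² = 1.061 × 1.350×10¹⁷ = 1.432×10¹⁷ J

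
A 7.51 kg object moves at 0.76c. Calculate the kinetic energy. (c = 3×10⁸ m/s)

γ = 1/√(1 - 0.76²) = 1.53864
γ - 1 = 0.53864
KE = (γ-1)mc² = 0.53864 × 7.51 × (3×10⁸)² = 3.641×10¹⁷ J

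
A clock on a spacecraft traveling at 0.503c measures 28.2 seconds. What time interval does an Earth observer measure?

Proper time Δt₀ = 28.2 seconds
γ = 1/√(1 - 0.503²) = 1.157
Δt = γΔt₀ = 1.157 × 28.2 = 32.63 seconds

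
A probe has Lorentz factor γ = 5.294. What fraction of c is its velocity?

From γ = 1/√(1 - v²/c²):
1/γ² = 1/5.294² = 0.03568
v²/c² = 1 - 0.03568 = 0.9643
v/c = √(0.9643) = 0.9820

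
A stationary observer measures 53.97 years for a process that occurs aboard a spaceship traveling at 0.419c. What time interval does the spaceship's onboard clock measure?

Dilated time Δt = 53.97 years
γ = 1/√(1 - 0.419²) = 1.10134
Δt₀ = Δt/γ = 53.97/1.10134 = 49.00 years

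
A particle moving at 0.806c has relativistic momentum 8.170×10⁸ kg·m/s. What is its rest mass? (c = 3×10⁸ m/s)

γ = 1/√(1 - 0.806²) = 1.689
v = 0.806 × 3×10⁸ = 2.418×10⁸ m/s
m = p/(γv) = 8.170×10⁸/(1.689 × 2.418×10⁸) = 2.000 kg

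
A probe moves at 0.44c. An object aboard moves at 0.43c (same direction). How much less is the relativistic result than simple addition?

Classical: u' + v = 0.43 + 0.44 = 0.87c
Relativistic: u = (0.43 + 0.44)/(1 + 0.1892) = 0.87/1.1892 = 0.7316c
Difference: 0.87 - 0.7316 = 0.1384c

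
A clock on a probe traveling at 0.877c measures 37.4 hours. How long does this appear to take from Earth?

Proper time Δt₀ = 37.4 hours
γ = 1/√(1 - 0.877²) = 2.0812
Δt = γΔt₀ = 2.0812 × 37.4 = 77.84 hours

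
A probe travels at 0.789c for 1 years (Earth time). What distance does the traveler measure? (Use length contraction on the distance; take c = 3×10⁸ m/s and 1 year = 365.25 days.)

Earth distance: d = v × t = 0.789c × 1 yr = 7.4697×10¹⁵ m
γ = 1.6276
d' = d/γ = 7.4697×10¹⁵/1.6276 = 4.589×10¹⁵ m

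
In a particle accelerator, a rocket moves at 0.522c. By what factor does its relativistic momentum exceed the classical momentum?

p_rel = γmv, p_class = mv
Ratio = γ = 1/√(1 - 0.522²)
= 1/√(0.727516) = 1.172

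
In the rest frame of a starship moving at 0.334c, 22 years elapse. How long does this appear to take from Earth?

Proper time Δt₀ = 22 years
γ = 1/√(1 - 0.334²) = 1.061
Δt = γΔt₀ = 1.061 × 22 = 23.34 years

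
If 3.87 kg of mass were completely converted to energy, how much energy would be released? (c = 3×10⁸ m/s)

Using E = mc²:
c² = (3×10⁸)² = 9×10¹⁶ m²/s²
E = 3.87 × 9×10¹⁶ = 3.483×10¹⁷ J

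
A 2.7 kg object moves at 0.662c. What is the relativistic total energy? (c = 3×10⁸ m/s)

γ = 1/√(1 - 0.662²) = 1.334
mc² = 2.7 × (3×10⁸)² = 2.430×10¹⁷ J
E = γmc² = 1.334 × 2.430×10¹⁷ = 3.242×10¹⁷ J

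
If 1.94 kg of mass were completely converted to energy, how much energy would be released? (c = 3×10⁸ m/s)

Using E = mc²:
c² = (3×10⁸)² = 9×10¹⁶ m²/s²
E = 1.94 × 9×10¹⁶ = 1.746×10¹⁷ J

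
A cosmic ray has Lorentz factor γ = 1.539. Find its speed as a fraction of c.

From γ = 1/√(1 - v²/c²):
1/γ² = 1/1.539² = 0.4222
v²/c² = 1 - 0.4222 = 0.5778
v/c = √(0.5778) = 0.7601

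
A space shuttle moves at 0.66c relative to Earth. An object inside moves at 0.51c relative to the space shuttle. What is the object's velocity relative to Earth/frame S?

u = (u' + v)/(1 + u'v/c²)
Numerator: 0.51 + 0.66 = 1.17
Denominator: 1 + 0.3366 = 1.3366
u = 1.17/1.3366 = 0.8754c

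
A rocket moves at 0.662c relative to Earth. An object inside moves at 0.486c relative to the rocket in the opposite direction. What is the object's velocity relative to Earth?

Object's velocity in rocket frame is u' = -0.486c
u = (u' + v)/(1 + u'v/c²) = (v - 0.486)/(1 - 0.486·v/c²)
Numerator: 0.662 - 0.486 = 0.176
Denominator: 1 - 0.321732 = 0.678268
u = 0.176/0.678268 = 0.2595c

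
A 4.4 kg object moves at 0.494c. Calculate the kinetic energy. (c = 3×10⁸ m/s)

γ = 1/√(1 - 0.494²) = 1.150137
γ - 1 = 0.150137
KE = (γ-1)mc² = 0.150137 × 4.4 × (3×10⁸)² = 5.945×10¹⁶ J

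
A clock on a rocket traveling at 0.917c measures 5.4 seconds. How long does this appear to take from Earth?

Proper time Δt₀ = 5.4 seconds
γ = 1/√(1 - 0.917²) = 2.507
Δt = γΔt₀ = 2.507 × 5.4 = 13.54 seconds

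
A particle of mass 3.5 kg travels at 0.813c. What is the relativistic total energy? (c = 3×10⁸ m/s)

γ = 1/√(1 - 0.813²) = 1.7174
mc² = 3.5 × (3×10⁸)² = 3.150×10¹⁷ J
E = γmc² = 1.7174 × 3.150×10¹⁷ = 5.410×10¹⁷ J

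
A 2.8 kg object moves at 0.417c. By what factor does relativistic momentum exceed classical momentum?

p_rel = γmv, p_class = mv
Ratio = γ = 1/√(1 - 0.417²) = 1.100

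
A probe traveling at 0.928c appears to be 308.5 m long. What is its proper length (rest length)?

Contracted length L = 308.5 m
γ = 1/√(1 - 0.928²) = 2.684
L₀ = γL = 2.684 × 308.5 = 828.0 m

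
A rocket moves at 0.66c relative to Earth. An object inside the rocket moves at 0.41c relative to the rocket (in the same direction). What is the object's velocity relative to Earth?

u = (u' + v)/(1 + u'v/c²)
Numerator: 0.41 + 0.66 = 1.07
Denominator: 1 + 0.2706 = 1.2706
u = 1.07/1.2706 = 0.8421c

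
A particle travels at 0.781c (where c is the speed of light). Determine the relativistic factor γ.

v/c = 0.781, so (v/c)² = 0.609961
1 - (v/c)² = 0.390039
γ = 1/√(0.390039) = 1.601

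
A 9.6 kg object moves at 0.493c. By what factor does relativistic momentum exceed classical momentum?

p_rel = γmv, p_class = mv
Ratio = γ = 1/√(1 - 0.493²) = 1.149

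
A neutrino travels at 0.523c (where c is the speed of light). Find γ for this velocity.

v/c = 0.523, so (v/c)² = 0.273529
1 - (v/c)² = 0.726471
γ = 1/√(0.726471) = 1.173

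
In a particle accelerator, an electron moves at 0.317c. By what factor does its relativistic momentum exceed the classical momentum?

p_rel = γmv, p_class = mv
Ratio = γ = 1/√(1 - 0.317²)
= 1/√(0.899511) = 1.054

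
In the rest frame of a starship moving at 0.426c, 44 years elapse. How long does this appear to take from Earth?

Proper time Δt₀ = 44 years
γ = 1/√(1 - 0.426²) = 1.1053
Δt = γΔt₀ = 1.1053 × 44 = 48.63 years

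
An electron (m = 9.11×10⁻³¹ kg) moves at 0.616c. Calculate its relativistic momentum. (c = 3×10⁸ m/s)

γ = 1/√(1 - 0.616²) = 1.2694
v = 0.616 × 3×10⁸ = 1.848×10⁸ m/s
p = γmv = 1.2694 × 9.11×10⁻³¹ × 1.848×10⁸ = 2.137×10⁻²² kg·m/s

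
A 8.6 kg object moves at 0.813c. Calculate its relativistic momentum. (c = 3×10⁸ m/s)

γ = 1/√(1 - 0.813²) = 1.7174
v = 0.813 × 3×10⁸ = 2.439×10⁸ m/s
p = γmv = 1.7174 × 8.6 × 2.439×10⁸ = 3.602×10⁹ kg·m/s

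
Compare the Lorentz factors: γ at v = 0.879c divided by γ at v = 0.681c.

γ₁ = 1/√(1 - 0.879²) = 2.0972
γ₂ = 1/√(1 - 0.681²) = 1.3656
γ₁/γ₂ = 2.0972/1.3656 = 1.536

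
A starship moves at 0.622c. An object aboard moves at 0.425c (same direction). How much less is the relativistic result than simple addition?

Classical: u' + v = 0.425 + 0.622 = 1.047c
Relativistic: u = (0.425 + 0.622)/(1 + 0.26435) = 1.047/1.26435 = 0.8281c
Difference: 1.047 - 0.8281 = 0.2189c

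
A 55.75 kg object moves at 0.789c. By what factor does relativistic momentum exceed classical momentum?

p_rel = γmv, p_class = mv
Ratio = γ = 1/√(1 - 0.789²) = 1.628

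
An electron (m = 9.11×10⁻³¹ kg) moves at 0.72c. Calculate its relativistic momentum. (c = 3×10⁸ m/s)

γ = 1/√(1 - 0.72²) = 1.440976
v = 0.72 × 3×10⁸ = 2.160×10⁸ m/s
p = γmv = 1.440976 × 9.11×10⁻³¹ × 2.160×10⁸ = 2.835×10⁻²² kg·m/s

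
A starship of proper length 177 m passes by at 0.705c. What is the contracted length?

Proper length L₀ = 177 m
γ = 1/√(1 - 0.705²) = 1.410
L = L₀/γ = 177/1.410 = 125.5 m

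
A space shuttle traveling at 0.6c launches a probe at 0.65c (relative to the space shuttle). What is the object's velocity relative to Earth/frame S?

u = (u' + v)/(1 + u'v/c²)
Numerator: 0.65 + 0.6 = 1.25
Denominator: 1 + 0.39 = 1.39
u = 1.25/1.39 = 0.8993c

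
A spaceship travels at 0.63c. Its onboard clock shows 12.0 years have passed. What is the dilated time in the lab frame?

Proper time Δt₀ = 12.0 years
γ = 1/√(1 - 0.63²) = 1.2877
Δt = γΔt₀ = 1.2877 × 12.0 = 15.45 years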